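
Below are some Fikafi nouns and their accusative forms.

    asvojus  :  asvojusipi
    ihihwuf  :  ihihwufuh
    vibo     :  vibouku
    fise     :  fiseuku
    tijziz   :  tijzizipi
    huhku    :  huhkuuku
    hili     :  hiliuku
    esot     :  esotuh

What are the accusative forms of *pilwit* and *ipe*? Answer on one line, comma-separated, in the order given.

pilwituh, ipeuku

Looking at the final sound of each stem: -ipi when the stem ends in a sibilant (*asvojus*, *tijziz*); -uh when the stem ends in a non-sibilant consonant (*ihihwuf*, *esot*); -uku when the stem ends in a vowel (*vibo*, *fise*, *huhku*, *hili*).
The final sound of *pilwit* is /t/, which is a non-sibilant consonant, so the suffix is -uh, giving *pilwituh*.
The final sound of *ipe* is /e/, which is a vowel, so the suffix is -uku, giving *ipeuku*.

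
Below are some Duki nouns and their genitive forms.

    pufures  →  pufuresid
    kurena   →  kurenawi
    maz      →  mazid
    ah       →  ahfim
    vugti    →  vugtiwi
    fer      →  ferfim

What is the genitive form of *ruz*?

Looking at the final sound of each stem: -id when the stem ends in a sibilant (*pufures*, *maz*); -fim when the stem ends in a non-sibilant consonant (*ah*, *fer*); -wi when the stem ends in a vowel (*kurena*, *vugti*).
Since the final sound of *ruz* is /z/ (a sibilant), it takes -id, giving *ruzid*.

ruzid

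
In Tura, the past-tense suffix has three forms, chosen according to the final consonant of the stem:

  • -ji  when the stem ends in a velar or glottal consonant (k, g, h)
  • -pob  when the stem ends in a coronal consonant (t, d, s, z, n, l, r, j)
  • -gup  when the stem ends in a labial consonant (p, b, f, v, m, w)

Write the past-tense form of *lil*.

Since the final consonant of *lil* is /l/ (coronal), it takes -pob, giving *lilpob*.

lilpob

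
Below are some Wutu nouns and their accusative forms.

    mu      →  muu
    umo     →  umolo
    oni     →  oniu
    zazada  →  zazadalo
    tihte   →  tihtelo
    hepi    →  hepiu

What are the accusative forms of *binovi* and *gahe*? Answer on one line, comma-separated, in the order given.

binoviu, gahelo

The suffix is conditioned by the last vowel: -u when the last vowel of the stem is a high vowel (*mu*, *oni*, *hepi*); -lo when the last vowel of the stem is a non-high vowel (*umo*, *zazada*, *tihte*).
Since the last vowel of *binovi* is /i/ (a high vowel), it takes -u, giving *binoviu*.
*gahe* — last vowel /e/ (a non-high vowel) → -lo → *gahelo*.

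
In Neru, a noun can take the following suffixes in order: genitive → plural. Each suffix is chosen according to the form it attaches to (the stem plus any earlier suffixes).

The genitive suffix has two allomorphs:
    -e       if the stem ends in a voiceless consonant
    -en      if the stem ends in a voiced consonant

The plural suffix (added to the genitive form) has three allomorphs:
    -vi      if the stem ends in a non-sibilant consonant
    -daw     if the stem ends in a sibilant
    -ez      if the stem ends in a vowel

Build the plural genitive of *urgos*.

urgoseez

*urgos* — final consonant /s/ (voiceless) → -e → *urgose*.
The genitive form *urgose*: final sound = /e/, a vowel → -ez → *urgoseez*.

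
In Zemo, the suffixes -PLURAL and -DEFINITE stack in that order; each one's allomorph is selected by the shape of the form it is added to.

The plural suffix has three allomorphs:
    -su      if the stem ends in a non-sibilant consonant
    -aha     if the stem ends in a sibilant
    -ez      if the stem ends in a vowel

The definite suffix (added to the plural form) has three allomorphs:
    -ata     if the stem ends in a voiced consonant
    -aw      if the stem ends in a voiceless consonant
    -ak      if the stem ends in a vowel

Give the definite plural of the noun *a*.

aezata

*a*: final sound = /a/, a vowel → -ez → *aez*.
The final sound of the plural form *aez* is /z/, which is a voiced consonant, so the definite suffix is -ata, giving *aezata*.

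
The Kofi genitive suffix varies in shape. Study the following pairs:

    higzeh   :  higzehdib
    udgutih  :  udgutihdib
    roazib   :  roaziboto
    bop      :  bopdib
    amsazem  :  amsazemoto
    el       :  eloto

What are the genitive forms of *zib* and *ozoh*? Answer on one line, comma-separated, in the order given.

The alternation tracks the final consonant of the stem — -dib when the stem ends in a voiceless consonant (*higzeh*, *udgutih*, *bop*); -oto when the stem ends in a voiced consonant (*roazib*, *amsazem*, *el*).
*zib*: final consonant = /b/, voiced → -oto → *ziboto*.
*ozoh* — final consonant /h/ (voiceless) → -dib → *ozohdib*.

ziboto, ozohdib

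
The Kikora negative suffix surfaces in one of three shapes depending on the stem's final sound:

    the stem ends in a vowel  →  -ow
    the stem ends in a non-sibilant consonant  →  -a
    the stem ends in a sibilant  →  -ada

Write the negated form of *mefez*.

Since the final sound of *mefez* is /z/ (a sibilant), it takes -ada, giving *mefezada*.

mefezada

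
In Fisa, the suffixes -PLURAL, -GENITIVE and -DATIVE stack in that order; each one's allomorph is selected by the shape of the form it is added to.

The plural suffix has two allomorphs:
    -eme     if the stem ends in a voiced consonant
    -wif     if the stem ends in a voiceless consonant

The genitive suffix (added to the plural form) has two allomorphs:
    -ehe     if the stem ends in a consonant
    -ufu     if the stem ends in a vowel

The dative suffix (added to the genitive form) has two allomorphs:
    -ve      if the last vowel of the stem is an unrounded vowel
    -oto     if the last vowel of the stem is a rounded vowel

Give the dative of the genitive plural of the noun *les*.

The final consonant of *les* is /s/, which is voiceless, so the plural suffix is -wif, giving *leswif*.
The plural form *leswif* — final sound /f/ (a consonant) → -ehe → *leswifehe*.
Since the last vowel of the genitive form *leswifehe* is /e/ (an unrounded vowel), it takes -ve, giving *leswifeheve*.

leswifeheve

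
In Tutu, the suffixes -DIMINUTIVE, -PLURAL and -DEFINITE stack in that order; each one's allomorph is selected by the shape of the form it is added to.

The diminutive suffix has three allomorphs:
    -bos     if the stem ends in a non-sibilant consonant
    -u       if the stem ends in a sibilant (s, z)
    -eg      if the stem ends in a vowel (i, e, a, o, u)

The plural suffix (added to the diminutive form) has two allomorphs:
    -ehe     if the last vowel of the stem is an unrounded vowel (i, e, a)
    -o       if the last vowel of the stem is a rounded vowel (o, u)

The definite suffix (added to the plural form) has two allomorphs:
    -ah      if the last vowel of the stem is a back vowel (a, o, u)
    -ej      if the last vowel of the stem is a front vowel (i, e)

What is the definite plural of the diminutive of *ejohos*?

*ejohos*: final sound = /s/, a sibilant → -u → *ejohosu*.
The diminutive form *ejohosu*: last vowel = /u/, a rounded vowel → -o → *ejohosuo*.
The plural form *ejohosuo*: last vowel = /o/, a back vowel → -ah → *ejohosuoah*.

ejohosuoah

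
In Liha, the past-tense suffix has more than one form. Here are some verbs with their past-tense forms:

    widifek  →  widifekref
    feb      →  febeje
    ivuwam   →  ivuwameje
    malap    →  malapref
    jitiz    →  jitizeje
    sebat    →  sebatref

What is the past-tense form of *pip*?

The suffix is conditioned by the final consonant: -ref when the stem ends in a voiceless consonant (*widifek*, *malap*, *sebat*); -eje when the stem ends in a voiced consonant (*feb*, *ivuwam*, *jitiz*).
*pip* — final consonant /p/ (voiceless) → -ref → *pipref*.

pipref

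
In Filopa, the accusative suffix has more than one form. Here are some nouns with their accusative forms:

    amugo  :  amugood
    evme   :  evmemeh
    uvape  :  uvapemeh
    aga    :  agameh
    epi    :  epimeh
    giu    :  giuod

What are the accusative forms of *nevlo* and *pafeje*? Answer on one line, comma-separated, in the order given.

The alternation tracks the last vowel of the stem — -od when the last vowel of the stem is a rounded vowel (*amugo*, *giu*); -meh when the last vowel of the stem is an unrounded vowel (*evme*, *uvape*, *aga*, *epi*).
Since the last vowel of *nevlo* is /o/ (a rounded vowel), it takes -od, giving *nevlood*.
The last vowel of *pafeje* is /e/, which is an unrounded vowel, so the suffix is -meh, giving *pafejemeh*.

nevlood, pafejemeh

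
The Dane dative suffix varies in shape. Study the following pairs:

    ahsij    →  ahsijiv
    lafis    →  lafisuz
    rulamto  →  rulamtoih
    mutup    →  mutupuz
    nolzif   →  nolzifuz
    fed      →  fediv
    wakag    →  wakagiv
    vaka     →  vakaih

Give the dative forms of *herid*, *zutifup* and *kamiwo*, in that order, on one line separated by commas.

heridiv, zutifupuz, kamiwoih

The suffix is conditioned by the final sound: -uz when the stem ends in a voiceless consonant (*lafis*, *mutup*, *nolzif*); -iv when the stem ends in a voiced consonant (*ahsij*, *fed*, *wakag*); -ih when the stem ends in a vowel (*rulamto*, *vaka*).
Since the final sound of *herid* is /d/ (a voiced consonant), it takes -iv, giving *heridiv*.
The final sound of *zutifup* is /p/, which is a voiceless consonant, so the suffix is -uz, giving *zutifupuz*.
*kamiwo* — final sound /o/ (a vowel) → -ih → *kamiwoih*.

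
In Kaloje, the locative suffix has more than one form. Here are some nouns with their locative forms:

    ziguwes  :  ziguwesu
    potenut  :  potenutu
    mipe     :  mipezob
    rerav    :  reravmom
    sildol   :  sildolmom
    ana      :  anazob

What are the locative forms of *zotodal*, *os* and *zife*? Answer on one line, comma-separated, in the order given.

zotodalmom, osu, zifezob

The suffix is conditioned by the final sound: -u when the stem ends in a voiceless consonant (*ziguwes*, *potenut*); -mom when the stem ends in a voiced consonant (*rerav*, *sildol*); -zob when the stem ends in a vowel (*mipe*, *ana*).
Since the final sound of *zotodal* is /l/ (a voiced consonant), it takes -mom, giving *zotodalmom*.
*os* — final sound /s/ (a voiceless consonant) → -u → *osu*.
Since the final sound of *zife* is /e/ (a vowel), it takes -zob, giving *zifezob*.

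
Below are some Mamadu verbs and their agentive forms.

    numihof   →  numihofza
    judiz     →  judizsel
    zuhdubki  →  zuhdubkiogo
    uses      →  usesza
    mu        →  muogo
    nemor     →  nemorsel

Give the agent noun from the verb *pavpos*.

pavposza

The alternation tracks the final sound of the stem — -za when the stem ends in a voiceless consonant (*numihof*, *uses*); -sel when the stem ends in a voiced consonant (*judiz*, *nemor*); -ogo when the stem ends in a vowel (*zuhdubki*, *mu*).
The final sound of *pavpos* is /s/, which is a voiceless consonant, so the suffix is -za, giving *pavposza*.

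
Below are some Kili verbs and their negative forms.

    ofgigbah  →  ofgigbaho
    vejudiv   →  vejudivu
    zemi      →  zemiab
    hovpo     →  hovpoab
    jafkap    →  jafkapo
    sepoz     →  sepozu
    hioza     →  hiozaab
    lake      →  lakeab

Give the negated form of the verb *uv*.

Looking at the final sound of each stem: -o when the stem ends in a voiceless consonant (*ofgigbah*, *jafkap*); -u when the stem ends in a voiced consonant (*vejudiv*, *sepoz*); -ab when the stem ends in a vowel (*zemi*, *hovpo*, *hioza*, *lake*).
Since the final sound of *uv* is /v/ (a voiced consonant), it takes -u, giving *uvu*.

uvu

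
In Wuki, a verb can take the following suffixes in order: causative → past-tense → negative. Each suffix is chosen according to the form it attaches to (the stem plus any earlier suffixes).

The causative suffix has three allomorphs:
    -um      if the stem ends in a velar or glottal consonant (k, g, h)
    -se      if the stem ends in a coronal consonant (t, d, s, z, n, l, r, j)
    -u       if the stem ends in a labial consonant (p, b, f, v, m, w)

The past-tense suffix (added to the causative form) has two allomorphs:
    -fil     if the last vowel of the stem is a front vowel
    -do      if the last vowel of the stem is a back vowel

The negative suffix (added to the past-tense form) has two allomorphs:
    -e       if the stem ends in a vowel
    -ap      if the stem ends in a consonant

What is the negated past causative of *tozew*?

tozewudoe

The final consonant of *tozew* is /w/, which is labial, so the causative suffix is -u, giving *tozewu*.
The last vowel of the causative form *tozewu* is /u/, which is a back vowel, so the past-tense suffix is -do, giving *tozewudo*.
The past-tense form *tozewudo* — final sound /o/ (a vowel) → -e → *tozewudoe*.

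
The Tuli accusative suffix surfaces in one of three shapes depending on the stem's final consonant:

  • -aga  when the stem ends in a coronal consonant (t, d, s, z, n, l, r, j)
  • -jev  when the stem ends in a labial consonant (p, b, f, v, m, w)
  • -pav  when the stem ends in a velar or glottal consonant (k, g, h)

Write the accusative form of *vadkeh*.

The final consonant of *vadkeh* is /h/, which is velar/glottal, so the suffix is -pav, giving *vadkehpav*.

vadkehpav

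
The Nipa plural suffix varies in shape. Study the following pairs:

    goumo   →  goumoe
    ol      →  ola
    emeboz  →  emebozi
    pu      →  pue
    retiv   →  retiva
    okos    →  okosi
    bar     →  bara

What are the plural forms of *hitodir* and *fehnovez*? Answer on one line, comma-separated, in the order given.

hitodira, fehnovezi

The suffix is conditioned by the final sound: -i when the stem ends in a sibilant (*emeboz*, *okos*); -a when the stem ends in a non-sibilant consonant (*ol*, *retiv*, *bar*); -e when the stem ends in a vowel (*goumo*, *pu*).
*hitodir* — final sound /r/ (a non-sibilant consonant) → -a → *hitodira*.
Since the final sound of *fehnovez* is /z/ (a sibilant), it takes -i, giving *fehnovezi*.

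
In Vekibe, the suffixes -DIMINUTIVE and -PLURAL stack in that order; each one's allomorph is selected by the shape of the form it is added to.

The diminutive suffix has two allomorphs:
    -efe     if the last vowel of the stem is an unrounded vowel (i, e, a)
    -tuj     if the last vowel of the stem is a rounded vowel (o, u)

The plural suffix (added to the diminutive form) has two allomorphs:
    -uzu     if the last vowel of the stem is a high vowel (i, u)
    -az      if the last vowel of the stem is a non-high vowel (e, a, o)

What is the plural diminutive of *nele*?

*nele* — last vowel /e/ (an unrounded vowel) → -efe → *neleefe*.
Since the last vowel of the diminutive form *neleefe* is /e/ (a non-high vowel), it takes -az, giving *neleefeaz*.

neleefeaz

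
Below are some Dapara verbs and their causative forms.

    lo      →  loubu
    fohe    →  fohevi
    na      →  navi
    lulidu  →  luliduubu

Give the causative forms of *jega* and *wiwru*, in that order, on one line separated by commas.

The suffix is conditioned by the last vowel: -ubu when the last vowel of the stem is a rounded vowel (*lo*, *lulidu*); -vi when the last vowel of the stem is an unrounded vowel (*fohe*, *na*).
The last vowel of *jega* is /a/, which is an unrounded vowel, so the suffix is -vi, giving *jegavi*.
The last vowel of *wiwru* is /u/, which is a rounded vowel, so the suffix is -ubu, giving *wiwruubu*.

jegavi, wiwruubu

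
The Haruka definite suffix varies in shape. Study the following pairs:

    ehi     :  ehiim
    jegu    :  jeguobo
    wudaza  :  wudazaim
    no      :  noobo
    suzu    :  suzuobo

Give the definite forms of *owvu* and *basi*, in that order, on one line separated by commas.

The pattern is rounding harmony: -obo when the last vowel of the stem is a rounded vowel (*jegu*, *no*, *suzu*); -im when the last vowel of the stem is an unrounded vowel (*ehi*, *wudaza*).
The last vowel of *owvu* is /u/, which is a rounded vowel, so the suffix is -obo, giving *owvuobo*.
Since the last vowel of *basi* is /i/ (an unrounded vowel), it takes -im, giving *basiim*.

owvuobo, basiim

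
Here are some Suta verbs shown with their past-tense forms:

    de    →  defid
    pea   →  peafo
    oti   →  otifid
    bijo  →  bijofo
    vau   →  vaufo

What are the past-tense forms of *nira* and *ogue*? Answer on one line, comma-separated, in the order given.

nirafo, oguefid

The pattern is front/back vowel harmony: -fid when the last vowel of the stem is a front vowel (*de*, *oti*); -fo when the last vowel of the stem is a back vowel (*pea*, *bijo*, *vau*).
*nira* — last vowel /a/ (a back vowel) → -fo → *nirafo*.
The last vowel of *ogue* is /e/, which is a front vowel, so the suffix is -fid, giving *oguefid*.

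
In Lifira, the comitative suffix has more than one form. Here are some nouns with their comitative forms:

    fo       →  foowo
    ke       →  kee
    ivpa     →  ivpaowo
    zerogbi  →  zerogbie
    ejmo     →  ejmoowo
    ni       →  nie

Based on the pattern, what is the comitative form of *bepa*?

bepaowo

Looking at the last vowel of each stem: -e when the last vowel of the stem is a front vowel (*ke*, *zerogbi*, *ni*); -owo when the last vowel of the stem is a back vowel (*fo*, *ivpa*, *ejmo*).
Since the last vowel of *bepa* is /a/ (a back vowel), it takes -owo, giving *bepaowo*.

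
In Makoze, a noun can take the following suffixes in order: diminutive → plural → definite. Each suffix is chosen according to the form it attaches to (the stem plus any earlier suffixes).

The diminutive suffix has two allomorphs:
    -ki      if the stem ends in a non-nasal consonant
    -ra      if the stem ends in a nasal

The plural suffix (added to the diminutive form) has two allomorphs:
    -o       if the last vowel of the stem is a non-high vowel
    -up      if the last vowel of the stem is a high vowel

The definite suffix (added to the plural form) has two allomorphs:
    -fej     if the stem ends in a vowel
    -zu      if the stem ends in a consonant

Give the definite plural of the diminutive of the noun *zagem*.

Since the final consonant of *zagem* is /m/ (a nasal), it takes -ra, giving *zagemra*.
The diminutive form *zagemra* — last vowel /a/ (a non-high vowel) → -o → *zagemrao*.
Since the final sound of the plural form *zagemrao* is /o/ (a vowel), it takes -fej, giving *zagemraofej*.

zagemraofej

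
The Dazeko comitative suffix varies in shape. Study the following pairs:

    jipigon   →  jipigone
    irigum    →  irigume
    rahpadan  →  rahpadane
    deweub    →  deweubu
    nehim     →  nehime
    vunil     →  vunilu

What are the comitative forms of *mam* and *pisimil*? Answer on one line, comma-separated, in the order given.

The suffix is conditioned by the final consonant: -e when the stem ends in a nasal (*jipigon*, *irigum*, *rahpadan*, *nehim*); -u when the stem ends in a non-nasal consonant (*deweub*, *vunil*).
*mam*: final consonant = /m/, a nasal → -e → *mame*.
*pisimil*: final consonant = /l/, non-nasal → -u → *pisimilu*.

mame, pisimilu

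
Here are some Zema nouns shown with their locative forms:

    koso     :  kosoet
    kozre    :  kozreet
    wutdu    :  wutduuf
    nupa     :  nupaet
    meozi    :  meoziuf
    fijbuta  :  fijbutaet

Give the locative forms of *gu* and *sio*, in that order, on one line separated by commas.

The suffix is conditioned by the last vowel: -uf when the last vowel of the stem is a high vowel (*wutdu*, *meozi*); -et when the last vowel of the stem is a non-high vowel (*koso*, *kozre*, *nupa*, *fijbuta*).
*gu* — last vowel /u/ (a high vowel) → -uf → *guuf*.
The last vowel of *sio* is /o/, which is a non-high vowel, so the suffix is -et, giving *sioet*.

guuf, sioet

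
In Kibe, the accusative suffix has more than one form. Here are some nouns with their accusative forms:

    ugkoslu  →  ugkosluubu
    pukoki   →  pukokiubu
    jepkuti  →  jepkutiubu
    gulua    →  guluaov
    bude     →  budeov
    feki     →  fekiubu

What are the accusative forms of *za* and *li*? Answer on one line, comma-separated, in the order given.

zaov, liubu

The pattern is height harmony: -ubu when the last vowel of the stem is a high vowel (*ugkoslu*, *pukoki*, *jepkuti*, *feki*); -ov when the last vowel of the stem is a non-high vowel (*gulua*, *bude*).
*za*: last vowel = /a/, a non-high vowel → -ov → *zaov*.
*li* — last vowel /i/ (a high vowel) → -ubu → *liubu*.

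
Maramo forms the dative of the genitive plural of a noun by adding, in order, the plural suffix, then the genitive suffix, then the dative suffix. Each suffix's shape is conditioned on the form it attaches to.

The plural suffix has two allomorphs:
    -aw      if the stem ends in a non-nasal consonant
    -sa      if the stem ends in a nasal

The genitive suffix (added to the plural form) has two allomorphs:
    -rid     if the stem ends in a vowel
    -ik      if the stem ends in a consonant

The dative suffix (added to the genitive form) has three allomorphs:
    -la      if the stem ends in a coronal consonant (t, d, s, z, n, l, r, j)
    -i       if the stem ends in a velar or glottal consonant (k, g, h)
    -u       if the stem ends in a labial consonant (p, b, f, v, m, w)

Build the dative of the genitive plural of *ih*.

ihawiki

*ih*: final consonant = /h/, non-nasal → -aw → *ihaw*.
Since the final sound of the plural form *ihaw* is /w/ (a consonant), it takes -ik, giving *ihawik*.
The genitive form *ihawik*: final consonant = /k/, velar/glottal → -i → *ihawiki*.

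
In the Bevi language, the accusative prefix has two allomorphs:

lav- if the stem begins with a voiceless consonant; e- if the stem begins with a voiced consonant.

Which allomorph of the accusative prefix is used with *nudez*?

Since the first consonant of *nudez* is /n/ (voiced), it takes e-.

e-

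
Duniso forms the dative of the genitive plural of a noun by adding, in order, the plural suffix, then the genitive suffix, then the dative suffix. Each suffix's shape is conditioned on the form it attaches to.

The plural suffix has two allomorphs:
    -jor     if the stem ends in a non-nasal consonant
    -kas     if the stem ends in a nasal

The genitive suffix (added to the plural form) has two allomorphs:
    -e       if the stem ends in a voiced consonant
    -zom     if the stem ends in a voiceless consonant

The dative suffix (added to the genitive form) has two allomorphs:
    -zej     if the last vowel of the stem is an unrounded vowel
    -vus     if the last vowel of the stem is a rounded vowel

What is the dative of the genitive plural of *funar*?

funarjorezej

Since the final consonant of *funar* is /r/ (non-nasal), it takes -jor, giving *funarjor*.
The plural form *funarjor* — final consonant /r/ (voiced) → -e → *funarjore*.
The genitive form *funarjore*: last vowel = /e/, an unrounded vowel → -zej → *funarjorezej*.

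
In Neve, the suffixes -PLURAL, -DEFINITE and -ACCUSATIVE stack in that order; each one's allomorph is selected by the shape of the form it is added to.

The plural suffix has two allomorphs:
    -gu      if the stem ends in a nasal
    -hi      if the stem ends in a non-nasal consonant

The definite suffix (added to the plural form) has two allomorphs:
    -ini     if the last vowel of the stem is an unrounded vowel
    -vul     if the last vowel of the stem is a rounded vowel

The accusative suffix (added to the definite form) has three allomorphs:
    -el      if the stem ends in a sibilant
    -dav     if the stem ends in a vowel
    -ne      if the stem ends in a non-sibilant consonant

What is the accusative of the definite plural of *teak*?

Since the final consonant of *teak* is /k/ (non-nasal), it takes -hi, giving *teakhi*.
Since the last vowel of the plural form *teakhi* is /i/ (an unrounded vowel), it takes -ini, giving *teakhiini*.
Since the final sound of the definite form *teakhiini* is /i/ (a vowel), it takes -dav, giving *teakhiinidav*.

teakhiinidav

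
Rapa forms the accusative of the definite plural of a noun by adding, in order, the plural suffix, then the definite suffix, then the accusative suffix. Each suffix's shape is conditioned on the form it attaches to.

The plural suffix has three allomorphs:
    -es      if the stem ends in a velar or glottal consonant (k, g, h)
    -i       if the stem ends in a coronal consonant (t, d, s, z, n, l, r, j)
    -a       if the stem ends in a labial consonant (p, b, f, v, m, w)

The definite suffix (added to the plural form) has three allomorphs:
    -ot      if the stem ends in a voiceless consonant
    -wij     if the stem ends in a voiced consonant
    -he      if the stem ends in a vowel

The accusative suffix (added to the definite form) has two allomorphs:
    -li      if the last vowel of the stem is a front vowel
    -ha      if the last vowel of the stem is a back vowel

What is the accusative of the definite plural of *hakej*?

*hakej*: final consonant = /j/, coronal → -i → *hakeji*.
Since the final sound of the plural form *hakeji* is /i/ (a vowel), it takes -he, giving *hakejihe*.
The definite form *hakejihe*: last vowel = /e/, a front vowel → -li → *hakejiheli*.

hakejiheli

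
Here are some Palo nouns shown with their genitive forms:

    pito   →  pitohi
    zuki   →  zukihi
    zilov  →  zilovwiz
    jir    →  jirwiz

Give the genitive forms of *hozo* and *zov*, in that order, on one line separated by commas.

Looking at the final sound of each stem: -wiz when the stem ends in a consonant (*zilov*, *jir*); -hi when the stem ends in a vowel (*pito*, *zuki*).
*hozo*: final sound = /o/, a vowel → -hi → *hozohi*.
*zov*: final sound = /v/, a consonant → -wiz → *zovwiz*.

hozohi, zovwiz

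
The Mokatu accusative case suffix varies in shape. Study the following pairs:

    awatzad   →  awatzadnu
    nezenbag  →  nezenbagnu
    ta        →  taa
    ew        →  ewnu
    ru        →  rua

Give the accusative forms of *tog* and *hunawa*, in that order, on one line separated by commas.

tognu, hunawaa

Looking at the final sound of each stem: -nu when the stem ends in a consonant (*awatzad*, *nezenbag*, *ew*); -a when the stem ends in a vowel (*ta*, *ru*).
Since the final sound of *tog* is /g/ (a consonant), it takes -nu, giving *tognu*.
*hunawa*: final sound = /a/, a vowel → -a → *hunawaa*.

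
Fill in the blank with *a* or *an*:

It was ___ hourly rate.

an

The indefinite article is chosen by the initial *sound* of the following word, not its spelling.
*hourly* begins with the sound /aʊ/ (silent h) — a vowel sound.
So the article is *an*: It was an hourly rate.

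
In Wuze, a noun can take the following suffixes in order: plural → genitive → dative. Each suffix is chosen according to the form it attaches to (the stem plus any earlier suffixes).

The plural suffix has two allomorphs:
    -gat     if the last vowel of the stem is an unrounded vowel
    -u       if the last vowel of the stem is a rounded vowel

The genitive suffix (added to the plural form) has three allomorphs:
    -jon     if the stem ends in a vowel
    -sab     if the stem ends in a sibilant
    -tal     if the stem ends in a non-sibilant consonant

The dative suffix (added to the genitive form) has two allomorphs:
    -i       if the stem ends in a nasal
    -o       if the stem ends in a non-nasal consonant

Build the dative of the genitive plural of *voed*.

The last vowel of *voed* is /e/, which is an unrounded vowel, so the plural suffix is -gat, giving *voedgat*.
The final sound of the plural form *voedgat* is /t/, which is a non-sibilant consonant, so the genitive suffix is -tal, giving *voedgattal*.
The genitive form *voedgattal*: final consonant = /l/, non-nasal → -o → *voedgattalo*.

voedgattalo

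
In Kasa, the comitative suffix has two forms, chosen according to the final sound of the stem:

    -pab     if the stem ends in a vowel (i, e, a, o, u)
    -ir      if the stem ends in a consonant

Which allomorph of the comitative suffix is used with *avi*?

-pab

Since the final sound of *avi* is /i/ (a vowel), it takes -pab.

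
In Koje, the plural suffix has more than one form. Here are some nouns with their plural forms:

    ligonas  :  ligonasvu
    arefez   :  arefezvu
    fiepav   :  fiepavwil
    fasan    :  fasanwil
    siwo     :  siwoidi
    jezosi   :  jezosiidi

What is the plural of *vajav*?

Looking at the final sound of each stem: -vu when the stem ends in a sibilant (*ligonas*, *arefez*); -wil when the stem ends in a non-sibilant consonant (*fiepav*, *fasan*); -idi when the stem ends in a vowel (*siwo*, *jezosi*).
*vajav*: final sound = /v/, a non-sibilant consonant → -wil → *vajavwil*.

vajavwil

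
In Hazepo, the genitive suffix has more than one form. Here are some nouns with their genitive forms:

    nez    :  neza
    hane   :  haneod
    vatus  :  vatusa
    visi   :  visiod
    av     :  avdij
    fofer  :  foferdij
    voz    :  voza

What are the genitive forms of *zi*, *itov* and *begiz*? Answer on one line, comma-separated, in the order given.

Looking at the final sound of each stem: -a when the stem ends in a sibilant (*nez*, *vatus*, *voz*); -dij when the stem ends in a non-sibilant consonant (*av*, *fofer*); -od when the stem ends in a vowel (*hane*, *visi*).
The final sound of *zi* is /i/, which is a vowel, so the suffix is -od, giving *ziod*.
*itov*: final sound = /v/, a non-sibilant consonant → -dij → *itovdij*.
*begiz*: final sound = /z/, a sibilant → -a → *begiza*.

ziod, itovdij, begiza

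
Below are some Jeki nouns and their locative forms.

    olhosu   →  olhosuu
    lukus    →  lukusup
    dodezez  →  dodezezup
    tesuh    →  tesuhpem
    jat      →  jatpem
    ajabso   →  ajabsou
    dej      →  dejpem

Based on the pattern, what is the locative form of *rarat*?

The suffix is conditioned by the final sound: -up when the stem ends in a sibilant (*lukus*, *dodezez*); -pem when the stem ends in a non-sibilant consonant (*tesuh*, *jat*, *dej*); -u when the stem ends in a vowel (*olhosu*, *ajabso*).
*rarat* — final sound /t/ (a non-sibilant consonant) → -pem → *raratpem*.

raratpem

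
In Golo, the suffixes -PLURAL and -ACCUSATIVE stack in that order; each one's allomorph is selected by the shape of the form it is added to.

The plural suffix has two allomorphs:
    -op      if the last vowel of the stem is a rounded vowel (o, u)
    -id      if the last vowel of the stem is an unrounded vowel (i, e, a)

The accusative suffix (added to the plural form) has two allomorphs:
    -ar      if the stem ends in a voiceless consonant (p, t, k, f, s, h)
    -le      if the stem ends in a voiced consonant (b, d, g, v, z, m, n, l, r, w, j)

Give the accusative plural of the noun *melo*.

meloopar

*melo*: last vowel = /o/, a rounded vowel → -op → *meloop*.
Since the final consonant of the plural form *meloop* is /p/ (voiceless), it takes -ar, giving *meloopar*.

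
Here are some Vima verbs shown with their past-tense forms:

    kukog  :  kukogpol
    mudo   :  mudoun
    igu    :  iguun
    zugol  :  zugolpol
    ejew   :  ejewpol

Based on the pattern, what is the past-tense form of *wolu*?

The pattern is consonant vs. vowel: -pol when the stem ends in a consonant (*kukog*, *zugol*, *ejew*); -un when the stem ends in a vowel (*mudo*, *igu*).
*wolu* — final sound /u/ (a vowel) → -un → *woluun*.

woluun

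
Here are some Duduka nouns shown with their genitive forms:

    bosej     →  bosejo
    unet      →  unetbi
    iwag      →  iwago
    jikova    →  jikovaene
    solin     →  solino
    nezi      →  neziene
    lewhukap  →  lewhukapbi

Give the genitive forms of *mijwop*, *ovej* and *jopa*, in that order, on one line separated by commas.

mijwopbi, ovejo, jopaene

The pattern is voicing of the final sound: -bi when the stem ends in a voiceless consonant (*unet*, *lewhukap*); -o when the stem ends in a voiced consonant (*bosej*, *iwag*, *solin*); -ene when the stem ends in a vowel (*jikova*, *nezi*).
*mijwop*: final sound = /p/, a voiceless consonant → -bi → *mijwopbi*.
*ovej* — final sound /j/ (a voiced consonant) → -o → *ovejo*.
*jopa*: final sound = /a/, a vowel → -ene → *jopaene*.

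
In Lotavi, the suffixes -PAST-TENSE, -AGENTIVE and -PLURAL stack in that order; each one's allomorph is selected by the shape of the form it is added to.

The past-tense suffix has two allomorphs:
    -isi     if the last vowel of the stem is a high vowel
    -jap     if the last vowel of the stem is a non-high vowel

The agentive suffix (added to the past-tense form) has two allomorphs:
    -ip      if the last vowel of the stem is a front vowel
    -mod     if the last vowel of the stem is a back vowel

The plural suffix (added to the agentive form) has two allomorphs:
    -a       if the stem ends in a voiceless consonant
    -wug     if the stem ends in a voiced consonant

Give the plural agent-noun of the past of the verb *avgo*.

*avgo*: last vowel = /o/, a non-high vowel → -jap → *avgojap*.
Since the last vowel of the past-tense form *avgojap* is /a/ (a back vowel), it takes -mod, giving *avgojapmod*.
The final consonant of the agentive form *avgojapmod* is /d/, which is voiced, so the plural suffix is -wug, giving *avgojapmodwug*.

avgojapmodwug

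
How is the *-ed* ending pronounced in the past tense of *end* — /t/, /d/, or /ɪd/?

The stem *end* ends in /t/ or /d/.
The -ed suffix is realized as /ɪd/ after /t, d/; as /t/ after other voiceless consonants; and as /d/ after other voiced sounds.
So -ed on *end* is pronounced /ɪd/.

/ɪd/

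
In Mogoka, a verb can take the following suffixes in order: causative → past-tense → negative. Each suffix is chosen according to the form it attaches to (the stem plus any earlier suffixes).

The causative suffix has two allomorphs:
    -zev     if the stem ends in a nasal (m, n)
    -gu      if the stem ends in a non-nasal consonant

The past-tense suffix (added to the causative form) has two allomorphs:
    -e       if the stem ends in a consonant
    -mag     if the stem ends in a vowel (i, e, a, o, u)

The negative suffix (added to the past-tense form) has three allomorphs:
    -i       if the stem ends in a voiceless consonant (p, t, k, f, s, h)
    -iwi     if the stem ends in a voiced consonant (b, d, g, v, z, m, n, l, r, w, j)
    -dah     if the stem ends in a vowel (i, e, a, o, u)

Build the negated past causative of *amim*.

*amim* — final consonant /m/ (a nasal) → -zev → *amimzev*.
Since the final sound of the causative form *amimzev* is /v/ (a consonant), it takes -e, giving *amimzeve*.
The past-tense form *amimzeve*: final sound = /e/, a vowel → -dah → *amimzevedah*.

amimzevedah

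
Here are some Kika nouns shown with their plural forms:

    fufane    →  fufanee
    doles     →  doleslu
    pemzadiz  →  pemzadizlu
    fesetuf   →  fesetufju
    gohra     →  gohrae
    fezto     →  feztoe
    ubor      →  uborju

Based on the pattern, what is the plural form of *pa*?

pae

The pattern is sibilance of the final sound: -lu when the stem ends in a sibilant (*doles*, *pemzadiz*); -ju when the stem ends in a non-sibilant consonant (*fesetuf*, *ubor*); -e when the stem ends in a vowel (*fufane*, *gohra*, *fezto*).
Since the final sound of *pa* is /a/ (a vowel), it takes -e, giving *pae*.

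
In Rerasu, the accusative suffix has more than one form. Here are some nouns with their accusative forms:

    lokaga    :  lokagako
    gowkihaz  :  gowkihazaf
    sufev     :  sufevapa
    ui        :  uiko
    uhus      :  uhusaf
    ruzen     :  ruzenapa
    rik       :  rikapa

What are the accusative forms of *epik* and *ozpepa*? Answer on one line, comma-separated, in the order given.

epikapa, ozpepako

The suffix is conditioned by the final sound: -af when the stem ends in a sibilant (*gowkihaz*, *uhus*); -apa when the stem ends in a non-sibilant consonant (*sufev*, *ruzen*, *rik*); -ko when the stem ends in a vowel (*lokaga*, *ui*).
Since the final sound of *epik* is /k/ (a non-sibilant consonant), it takes -apa, giving *epikapa*.
Since the final sound of *ozpepa* is /a/ (a vowel), it takes -ko, giving *ozpepako*.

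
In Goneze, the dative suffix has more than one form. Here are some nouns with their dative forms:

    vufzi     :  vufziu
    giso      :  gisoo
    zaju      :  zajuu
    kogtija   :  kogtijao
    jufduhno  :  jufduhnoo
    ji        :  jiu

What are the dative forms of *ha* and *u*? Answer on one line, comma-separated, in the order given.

The pattern is height harmony: -u when the last vowel of the stem is a high vowel (*vufzi*, *zaju*, *ji*); -o when the last vowel of the stem is a non-high vowel (*giso*, *kogtija*, *jufduhno*).
The last vowel of *ha* is /a/, which is a non-high vowel, so the suffix is -o, giving *hao*.
Since the last vowel of *u* is /u/ (a high vowel), it takes -u, giving *uu*.

hao, uu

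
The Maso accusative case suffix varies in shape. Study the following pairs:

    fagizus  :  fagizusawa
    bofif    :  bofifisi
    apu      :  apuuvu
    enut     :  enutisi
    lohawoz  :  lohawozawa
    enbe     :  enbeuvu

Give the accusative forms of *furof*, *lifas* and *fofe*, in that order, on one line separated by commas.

The suffix is conditioned by the final sound: -awa when the stem ends in a sibilant (*fagizus*, *lohawoz*); -isi when the stem ends in a non-sibilant consonant (*bofif*, *enut*); -uvu when the stem ends in a vowel (*apu*, *enbe*).
*furof*: final sound = /f/, a non-sibilant consonant → -isi → *furofisi*.
*lifas* — final sound /s/ (a sibilant) → -awa → *lifasawa*.
The final sound of *fofe* is /e/, which is a vowel, so the suffix is -uvu, giving *fofeuvu*.

furofisi, lifasawa, fofeuvu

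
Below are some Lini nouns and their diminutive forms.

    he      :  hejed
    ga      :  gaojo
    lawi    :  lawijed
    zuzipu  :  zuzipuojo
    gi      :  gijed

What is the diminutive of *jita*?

Looking at the last vowel of each stem: -jed when the last vowel of the stem is a front vowel (*he*, *lawi*, *gi*); -ojo when the last vowel of the stem is a back vowel (*ga*, *zuzipu*).
*jita* — last vowel /a/ (a back vowel) → -ojo → *jitaojo*.

jitaojo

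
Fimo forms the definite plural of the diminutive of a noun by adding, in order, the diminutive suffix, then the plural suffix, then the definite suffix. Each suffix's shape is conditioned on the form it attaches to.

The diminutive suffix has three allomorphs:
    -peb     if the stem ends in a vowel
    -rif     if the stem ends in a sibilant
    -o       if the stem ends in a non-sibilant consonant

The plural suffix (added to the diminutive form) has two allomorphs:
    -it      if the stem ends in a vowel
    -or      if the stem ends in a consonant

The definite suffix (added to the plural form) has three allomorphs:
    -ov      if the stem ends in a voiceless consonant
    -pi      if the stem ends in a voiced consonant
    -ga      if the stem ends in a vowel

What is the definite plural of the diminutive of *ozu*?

ozupeborpi

*ozu*: final sound = /u/, a vowel → -peb → *ozupeb*.
Since the final sound of the diminutive form *ozupeb* is /b/ (a consonant), it takes -or, giving *ozupebor*.
The plural form *ozupebor* — final sound /r/ (a voiced consonant) → -pi → *ozupeborpi*.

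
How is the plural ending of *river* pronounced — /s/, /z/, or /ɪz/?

/z/

The stem *river* ends in a voiced non-sibilant sound.
The plural suffix surfaces as /ɪz/ after sibilants, /s/ after other voiceless consonants, and /z/ after other voiced sounds.
So the plural -s on *river* is pronounced /z/.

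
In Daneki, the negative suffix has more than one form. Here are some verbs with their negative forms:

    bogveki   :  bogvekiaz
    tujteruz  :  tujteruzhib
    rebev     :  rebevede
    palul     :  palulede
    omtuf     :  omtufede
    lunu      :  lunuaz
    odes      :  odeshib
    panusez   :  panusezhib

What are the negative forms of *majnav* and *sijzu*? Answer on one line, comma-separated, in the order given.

Looking at the final sound of each stem: -hib when the stem ends in a sibilant (*tujteruz*, *odes*, *panusez*); -ede when the stem ends in a non-sibilant consonant (*rebev*, *palul*, *omtuf*); -az when the stem ends in a vowel (*bogveki*, *lunu*).
*majnav* — final sound /v/ (a non-sibilant consonant) → -ede → *majnavede*.
Since the final sound of *sijzu* is /u/ (a vowel), it takes -az, giving *sijzuaz*.

majnavede, sijzuaz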